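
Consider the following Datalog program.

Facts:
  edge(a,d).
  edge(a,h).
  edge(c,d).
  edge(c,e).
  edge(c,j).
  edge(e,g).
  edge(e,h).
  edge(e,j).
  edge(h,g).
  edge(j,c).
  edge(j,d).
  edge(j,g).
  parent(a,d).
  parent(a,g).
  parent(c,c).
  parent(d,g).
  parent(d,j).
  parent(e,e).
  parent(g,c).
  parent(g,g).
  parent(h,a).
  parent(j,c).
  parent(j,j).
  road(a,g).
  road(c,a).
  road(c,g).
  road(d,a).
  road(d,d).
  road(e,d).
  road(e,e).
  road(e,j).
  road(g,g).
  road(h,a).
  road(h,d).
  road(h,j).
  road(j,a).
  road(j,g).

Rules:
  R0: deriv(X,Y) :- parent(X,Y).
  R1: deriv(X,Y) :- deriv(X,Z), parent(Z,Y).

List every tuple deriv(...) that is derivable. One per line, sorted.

deriv(a,c)
deriv(a,d)
deriv(a,g)
deriv(a,j)
deriv(c,c)
deriv(d,c)
deriv(d,g)
deriv(d,j)
deriv(e,e)
deriv(g,c)
deriv(g,g)
deriv(h,a)
deriv(h,c)
deriv(h,d)
deriv(h,g)
deriv(h,j)
deriv(j,c)
deriv(j,j)

round 1: derive deriv(a,d) via R0 from parent(a,d)
round 1: derive deriv(a,g) via R0 from parent(a,g)
round 1: derive deriv(c,c) via R0 from parent(c,c)
round 1: derive deriv(d,g) via R0 from parent(d,g)
round 1: derive deriv(d,j) via R0 from parent(d,j)
round 1: derive deriv(e,e) via R0 from parent(e,e)
round 1: derive deriv(g,c) via R0 from parent(g,c)
round 1: derive deriv(g,g) via R0 from parent(g,g)
round 1: derive deriv(h,a) via R0 from parent(h,a)
round 1: derive deriv(j,c) via R0 from parent(j,c)
round 1: derive deriv(j,j) via R0 from parent(j,j)
round 2: derive deriv(a,c) via R1 from deriv(a,g), parent(g,c)
round 2: derive deriv(a,j) via R1 from deriv(a,d), parent(d,j)
round 2: derive deriv(d,c) via R1 from deriv(d,g), parent(g,c)
round 2: derive deriv(h,d) via R1 from deriv(h,a), parent(a,d)
round 2: derive deriv(h,g) via R1 from deriv(h,a), parent(a,g)
round 3: derive deriv(h,c) via R1 from deriv(h,g), parent(g,c)
round 3: derive deriv(h,j) via R1 from deriv(h,d), parent(d,j)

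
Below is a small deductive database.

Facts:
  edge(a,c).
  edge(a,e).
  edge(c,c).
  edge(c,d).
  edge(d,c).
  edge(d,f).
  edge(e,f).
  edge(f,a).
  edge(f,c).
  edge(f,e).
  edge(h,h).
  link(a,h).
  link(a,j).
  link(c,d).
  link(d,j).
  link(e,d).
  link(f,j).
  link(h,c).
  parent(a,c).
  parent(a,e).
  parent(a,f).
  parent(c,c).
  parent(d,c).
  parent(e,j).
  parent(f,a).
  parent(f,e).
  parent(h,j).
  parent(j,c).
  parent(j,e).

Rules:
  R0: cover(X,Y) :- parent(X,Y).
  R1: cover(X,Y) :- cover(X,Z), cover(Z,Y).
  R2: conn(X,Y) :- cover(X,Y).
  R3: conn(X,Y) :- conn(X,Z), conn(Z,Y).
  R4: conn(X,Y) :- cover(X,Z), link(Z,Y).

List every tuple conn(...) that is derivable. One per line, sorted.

round 1: derive cover(a,c) via R0 from parent(a,c)
round 1: derive cover(a,e) via R0 from parent(a,e)
round 1: derive cover(a,f) via R0 from parent(a,f)
round 1: derive cover(c,c) via R0 from parent(c,c)
round 1: derive cover(d,c) via R0 from parent(d,c)
round 1: derive cover(e,j) via R0 from parent(e,j)
round 1: derive cover(f,a) via R0 from parent(f,a)
round 1: derive cover(f,e) via R0 from parent(f,e)
round 1: derive cover(h,j) via R0 from parent(h,j)
round 1: derive cover(j,c) via R0 from parent(j,c)
round 1: derive cover(j,e) via R0 from parent(j,e)
round 2: derive cover(a,a) via R1 from cover(a,f), cover(f,a)
round 2: derive cover(a,j) via R1 from cover(a,e), cover(e,j)
round 2: derive cover(e,c) via R1 from cover(e,j), cover(j,c)
round 2: derive cover(e,e) via R1 from cover(e,j), cover(j,e)
round 2: derive cover(f,c) via R1 from cover(f,a), cover(a,c)
round 2: derive cover(f,f) via R1 from cover(f,a), cover(a,f)
round 2: derive cover(f,j) via R1 from cover(f,e), cover(e,j)
round 2: derive cover(h,c) via R1 from cover(h,j), cover(j,c)
round 2: derive cover(h,e) via R1 from cover(h,j), cover(j,e)
round 2: derive cover(j,j) via R1 from cover(j,e), cover(e,j)
round 2: derive conn(a,c) via R2 from cover(a,c)
round 2: derive conn(a,e) via R2 from cover(a,e)
round 2: derive conn(a,f) via R2 from cover(a,f)
round 2: derive conn(c,c) via R2 from cover(c,c)
round 2: derive conn(d,c) via R2 from cover(d,c)
round 2: derive conn(e,j) via R2 from cover(e,j)
round 2: derive conn(f,a) via R2 from cover(f,a)
round 2: derive conn(f,e) via R2 from cover(f,e)
round 2: derive conn(h,j) via R2 from cover(h,j)
round 2: derive conn(j,c) via R2 from cover(j,c)
round 2: derive conn(j,e) via R2 from cover(j,e)
round 2: derive conn(a,d) via R4 from cover(a,c), link(c,d)
round 2: derive conn(a,j) via R4 from cover(a,f), link(f,j)
round 2: derive conn(c,d) via R4 from cover(c,c), link(c,d)
round 2: derive conn(d,d) via R4 from cover(d,c), link(c,d)
round 2: derive conn(f,d) via R4 from cover(f,e), link(e,d)
round 2: derive conn(f,h) via R4 from cover(f,a), link(a,h)
round 2: derive conn(f,j) via R4 from cover(f,a), link(a,j)
round 2: derive conn(j,d) via R4 from cover(j,c), link(c,d)
round 3: derive conn(a,a) via R2 from cover(a,a)
round 3: derive conn(e,c) via R2 from cover(e,c)
round 3: derive conn(e,e) via R2 from cover(e,e)
round 3: derive conn(f,c) via R2 from cover(f,c)
round 3: derive conn(f,f) via R2 from cover(f,f)
round 3: derive conn(h,c) via R2 from cover(h,c)
round 3: derive conn(h,e) via R2 from cover(h,e)
round 3: derive conn(j,j) via R2 from cover(j,j)
round 3: derive conn(a,h) via R3 from conn(a,f), conn(f,h)
round 3: derive conn(e,d) via R3 from conn(e,j), conn(j,d)
round 3: derive conn(h,d) via R3 from conn(h,j), conn(j,d)

conn(a,a)
conn(a,c)
conn(a,d)
conn(a,e)
conn(a,f)
conn(a,h)
conn(a,j)
conn(c,c)
conn(c,d)
conn(d,c)
conn(d,d)
conn(e,c)
conn(e,d)
conn(e,e)
conn(e,j)
conn(f,a)
conn(f,c)
conn(f,d)
conn(f,e)
conn(f,f)
conn(f,h)
conn(f,j)
conn(h,c)
conn(h,d)
conn(h,e)
conn(h,j)
conn(j,c)
conn(j,d)
conn(j,e)
conn(j,j)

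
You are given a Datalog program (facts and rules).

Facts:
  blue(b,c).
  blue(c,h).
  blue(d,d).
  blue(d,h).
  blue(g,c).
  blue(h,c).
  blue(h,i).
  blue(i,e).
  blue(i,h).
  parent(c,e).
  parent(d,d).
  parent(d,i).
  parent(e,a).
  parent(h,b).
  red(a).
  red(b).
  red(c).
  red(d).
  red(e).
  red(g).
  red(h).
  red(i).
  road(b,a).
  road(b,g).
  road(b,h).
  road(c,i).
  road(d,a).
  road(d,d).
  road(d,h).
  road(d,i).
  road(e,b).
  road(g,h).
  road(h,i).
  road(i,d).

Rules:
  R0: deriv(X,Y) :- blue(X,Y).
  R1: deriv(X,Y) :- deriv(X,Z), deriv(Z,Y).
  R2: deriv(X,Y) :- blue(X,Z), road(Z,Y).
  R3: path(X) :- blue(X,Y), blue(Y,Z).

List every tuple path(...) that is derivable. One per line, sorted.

round 1: derive path(b) via R3 from blue(b,c), blue(c,h)
round 1: derive path(c) via R3 from blue(c,h), blue(h,c)
round 1: derive path(d) via R3 from blue(d,d), blue(d,d)
round 1: derive path(g) via R3 from blue(g,c), blue(c,h)
round 1: derive path(h) via R3 from blue(h,c), blue(c,h)
round 1: derive path(i) via R3 from blue(i,h), blue(h,c)

path(b)
path(c)
path(d)
path(g)
path(h)
path(i)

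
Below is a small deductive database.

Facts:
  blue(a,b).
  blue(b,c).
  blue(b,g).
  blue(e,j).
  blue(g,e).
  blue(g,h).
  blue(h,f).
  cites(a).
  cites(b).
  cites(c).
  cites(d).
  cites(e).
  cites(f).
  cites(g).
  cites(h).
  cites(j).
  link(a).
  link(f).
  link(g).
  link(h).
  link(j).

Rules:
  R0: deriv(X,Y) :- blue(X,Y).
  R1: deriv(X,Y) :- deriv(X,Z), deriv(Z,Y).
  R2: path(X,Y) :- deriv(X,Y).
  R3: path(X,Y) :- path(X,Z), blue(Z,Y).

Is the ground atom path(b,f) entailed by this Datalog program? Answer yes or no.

yes

round 1: derive deriv(a,b) via R0 from blue(a,b)
round 1: derive deriv(b,c) via R0 from blue(b,c)
round 1: derive deriv(b,g) via R0 from blue(b,g)
round 1: derive deriv(e,j) via R0 from blue(e,j)
round 1: derive deriv(g,e) via R0 from blue(g,e)
round 1: derive deriv(g,h) via R0 from blue(g,h)
round 1: derive deriv(h,f) via R0 from blue(h,f)
round 2: derive deriv(a,c) via R1 from deriv(a,b), deriv(b,c)
round 2: derive deriv(a,g) via R1 from deriv(a,b), deriv(b,g)
round 2: derive deriv(b,e) via R1 from deriv(b,g), deriv(g,e)
round 2: derive deriv(b,h) via R1 from deriv(b,g), deriv(g,h)
round 2: derive deriv(g,f) via R1 from deriv(g,h), deriv(h,f)
round 2: derive deriv(g,j) via R1 from deriv(g,e), deriv(e,j)
round 2: derive path(a,b) via R2 from deriv(a,b)
round 2: derive path(b,c) via R2 from deriv(b,c)
round 2: derive path(b,g) via R2 from deriv(b,g)
round 2: derive path(e,j) via R2 from deriv(e,j)
round 2: derive path(g,e) via R2 from deriv(g,e)
round 2: derive path(g,h) via R2 from deriv(g,h)
round 2: derive path(h,f) via R2 from deriv(h,f)
round 3: derive deriv(a,e) via R1 from deriv(a,b), deriv(b,e)
round 3: derive deriv(a,f) via R1 from deriv(a,g), deriv(g,f)
round 3: derive deriv(a,h) via R1 from deriv(a,b), deriv(b,h)
round 3: derive deriv(a,j) via R1 from deriv(a,g), deriv(g,j)
round 3: derive deriv(b,f) via R1 from deriv(b,g), deriv(g,f)
round 3: derive deriv(b,j) via R1 from deriv(b,e), deriv(e,j)
round 3: derive path(a,c) via R2 from deriv(a,c)
round 3: derive path(a,g) via R2 from deriv(a,g)
round 3: derive path(b,e) via R2 from deriv(b,e)
round 3: derive path(b,h) via R2 from deriv(b,h)
round 3: derive path(g,f) via R2 from deriv(g,f)
round 3: derive path(g,j) via R2 from deriv(g,j)
round 4: derive path(a,e) via R2 from deriv(a,e)
round 4: derive path(a,f) via R2 from deriv(a,f)
round 4: derive path(a,h) via R2 from deriv(a,h)
round 4: derive path(a,j) via R2 from deriv(a,j)
round 4: derive path(b,f) via R2 from deriv(b,f)
round 4: derive path(b,j) via R2 from deriv(b,j)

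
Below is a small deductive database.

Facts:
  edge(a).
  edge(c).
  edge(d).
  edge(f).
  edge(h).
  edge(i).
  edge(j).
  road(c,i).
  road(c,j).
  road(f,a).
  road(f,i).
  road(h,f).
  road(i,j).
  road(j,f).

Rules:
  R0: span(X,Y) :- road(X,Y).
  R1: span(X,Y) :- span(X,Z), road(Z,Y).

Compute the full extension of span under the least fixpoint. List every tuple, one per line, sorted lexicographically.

round 1: derive span(c,i) via R0 from road(c,i)
round 1: derive span(c,j) via R0 from road(c,j)
round 1: derive span(f,a) via R0 from road(f,a)
round 1: derive span(f,i) via R0 from road(f,i)
round 1: derive span(h,f) via R0 from road(h,f)
round 1: derive span(i,j) via R0 from road(i,j)
round 1: derive span(j,f) via R0 from road(j,f)
round 2: derive span(c,f) via R1 from span(c,j), road(j,f)
round 2: derive span(f,j) via R1 from span(f,i), road(i,j)
round 2: derive span(h,a) via R1 from span(h,f), road(f,a)
round 2: derive span(h,i) via R1 from span(h,f), road(f,i)
round 2: derive span(i,f) via R1 from span(i,j), road(j,f)
round 2: derive span(j,a) via R1 from span(j,f), road(f,a)
round 2: derive span(j,i) via R1 from span(j,f), road(f,i)
round 3: derive span(c,a) via R1 from span(c,f), road(f,a)
round 3: derive span(f,f) via R1 from span(f,j), road(j,f)
round 3: derive span(h,j) via R1 from span(h,i), road(i,j)
round 3: derive span(i,a) via R1 from span(i,f), road(f,a)
round 3: derive span(i,i) via R1 from span(i,f), road(f,i)
round 3: derive span(j,j) via R1 from span(j,i), road(i,j)

span(c,a)
span(c,f)
span(c,i)
span(c,j)
span(f,a)
span(f,f)
span(f,i)
span(f,j)
span(h,a)
span(h,f)
span(h,i)
span(h,j)
span(i,a)
span(i,f)
span(i,i)
span(i,j)
span(j,a)
span(j,f)
span(j,i)
span(j,j)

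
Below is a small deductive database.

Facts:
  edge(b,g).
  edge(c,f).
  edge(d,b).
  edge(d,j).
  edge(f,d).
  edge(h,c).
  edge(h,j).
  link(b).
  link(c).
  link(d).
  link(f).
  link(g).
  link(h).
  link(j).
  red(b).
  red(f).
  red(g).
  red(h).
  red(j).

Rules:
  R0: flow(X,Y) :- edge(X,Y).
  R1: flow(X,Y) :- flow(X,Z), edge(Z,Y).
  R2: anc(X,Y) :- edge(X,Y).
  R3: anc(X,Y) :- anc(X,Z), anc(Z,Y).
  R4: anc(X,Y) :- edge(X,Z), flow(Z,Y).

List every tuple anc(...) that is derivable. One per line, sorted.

anc(b,g)
anc(c,b)
anc(c,d)
anc(c,f)
anc(c,g)
anc(c,j)
anc(d,b)
anc(d,g)
anc(d,j)
anc(f,b)
anc(f,d)
anc(f,g)
anc(f,j)
anc(h,b)
anc(h,c)
anc(h,d)
anc(h,f)
anc(h,g)
anc(h,j)

round 1: derive flow(b,g) via R0 from edge(b,g)
round 1: derive flow(c,f) via R0 from edge(c,f)
round 1: derive flow(d,b) via R0 from edge(d,b)
round 1: derive flow(d,j) via R0 from edge(d,j)
round 1: derive flow(f,d) via R0 from edge(f,d)
round 1: derive flow(h,c) via R0 from edge(h,c)
round 1: derive flow(h,j) via R0 from edge(h,j)
round 1: derive anc(b,g) via R2 from edge(b,g)
round 1: derive anc(c,f) via R2 from edge(c,f)
round 1: derive anc(d,b) via R2 from edge(d,b)
round 1: derive anc(d,j) via R2 from edge(d,j)
round 1: derive anc(f,d) via R2 from edge(f,d)
round 1: derive anc(h,c) via R2 from edge(h,c)
round 1: derive anc(h,j) via R2 from edge(h,j)
round 2: derive flow(c,d) via R1 from flow(c,f), edge(f,d)
round 2: derive flow(d,g) via R1 from flow(d,b), edge(b,g)
round 2: derive flow(f,b) via R1 from flow(f,d), edge(d,b)
round 2: derive flow(f,j) via R1 from flow(f,d), edge(d,j)
round 2: derive flow(h,f) via R1 from flow(h,c), edge(c,f)
round 2: derive anc(c,d) via R3 from anc(c,f), anc(f,d)
round 2: derive anc(d,g) via R3 from anc(d,b), anc(b,g)
round 2: derive anc(f,b) via R3 from anc(f,d), anc(d,b)
round 2: derive anc(f,j) via R3 from anc(f,d), anc(d,j)
round 2: derive anc(h,f) via R3 from anc(h,c), anc(c,f)
round 3: derive flow(c,b) via R1 from flow(c,d), edge(d,b)
round 3: derive flow(c,j) via R1 from flow(c,d), edge(d,j)
round 3: derive flow(f,g) via R1 from flow(f,b), edge(b,g)
round 3: derive flow(h,d) via R1 from flow(h,f), edge(f,d)
round 3: derive anc(c,b) via R3 from anc(c,d), anc(d,b)
round 3: derive anc(c,g) via R3 from anc(c,d), anc(d,g)
round 3: derive anc(c,j) via R3 from anc(c,d), anc(d,j)
round 3: derive anc(f,g) via R3 from anc(f,b), anc(b,g)
round 3: derive anc(h,b) via R3 from anc(h,f), anc(f,b)
round 3: derive anc(h,d) via R3 from anc(h,c), anc(c,d)
round 4: derive flow(c,g) via R1 from flow(c,b), edge(b,g)
round 4: derive flow(h,b) via R1 from flow(h,d), edge(d,b)
round 4: derive anc(h,g) via R3 from anc(h,b), anc(b,g)
round 5: derive flow(h,g) via R1 from flow(h,b), edge(b,g)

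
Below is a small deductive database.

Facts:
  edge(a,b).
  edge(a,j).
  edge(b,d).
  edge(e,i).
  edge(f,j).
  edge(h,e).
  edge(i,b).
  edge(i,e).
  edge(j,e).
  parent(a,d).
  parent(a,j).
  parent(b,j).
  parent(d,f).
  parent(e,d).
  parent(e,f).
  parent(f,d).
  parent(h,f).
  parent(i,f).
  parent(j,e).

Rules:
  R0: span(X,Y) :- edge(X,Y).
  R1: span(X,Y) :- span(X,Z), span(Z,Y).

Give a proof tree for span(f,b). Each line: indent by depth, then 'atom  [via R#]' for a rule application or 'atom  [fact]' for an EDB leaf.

span(f,b)  [via R1]
  span(f,e)  [via R1]
    span(f,j)  [via R0]
      edge(f,j)  [fact]
    span(j,e)  [via R0]
      edge(j,e)  [fact]
  span(e,b)  [via R1]
    span(e,i)  [via R0]
      edge(e,i)  [fact]
    span(i,b)  [via R0]
      edge(i,b)  [fact]

round 1: derive span(a,b) via R0 from edge(a,b)
round 1: derive span(a,j) via R0 from edge(a,j)
round 1: derive span(b,d) via R0 from edge(b,d)
round 1: derive span(e,i) via R0 from edge(e,i)
round 1: derive span(f,j) via R0 from edge(f,j)
round 1: derive span(h,e) via R0 from edge(h,e)
round 1: derive span(i,b) via R0 from edge(i,b)
round 1: derive span(i,e) via R0 from edge(i,e)
round 1: derive span(j,e) via R0 from edge(j,e)
round 2: derive span(a,d) via R1 from span(a,b), span(b,d)
round 2: derive span(a,e) via R1 from span(a,j), span(j,e)
round 2: derive span(e,b) via R1 from span(e,i), span(i,b)
round 2: derive span(e,e) via R1 from span(e,i), span(i,e)
round 2: derive span(f,e) via R1 from span(f,j), span(j,e)
round 2: derive span(h,i) via R1 from span(h,e), span(e,i)
round 2: derive span(i,d) via R1 from span(i,b), span(b,d)
round 2: derive span(i,i) via R1 from span(i,e), span(e,i)
round 2: derive span(j,i) via R1 from span(j,e), span(e,i)
round 3: derive span(a,i) via R1 from span(a,e), span(e,i)
round 3: derive span(e,d) via R1 from span(e,b), span(b,d)
round 3: derive span(f,b) via R1 from span(f,e), span(e,b)
round 3: derive span(f,i) via R1 from span(f,e), span(e,i)
round 3: derive span(h,b) via R1 from span(h,e), span(e,b)
round 3: derive span(h,d) via R1 from span(h,i), span(i,d)
round 3: derive span(j,b) via R1 from span(j,e), span(e,b)
round 3: derive span(j,d) via R1 from span(j,i), span(i,d)
round 4: derive span(f,d) via R1 from span(f,b), span(b,d)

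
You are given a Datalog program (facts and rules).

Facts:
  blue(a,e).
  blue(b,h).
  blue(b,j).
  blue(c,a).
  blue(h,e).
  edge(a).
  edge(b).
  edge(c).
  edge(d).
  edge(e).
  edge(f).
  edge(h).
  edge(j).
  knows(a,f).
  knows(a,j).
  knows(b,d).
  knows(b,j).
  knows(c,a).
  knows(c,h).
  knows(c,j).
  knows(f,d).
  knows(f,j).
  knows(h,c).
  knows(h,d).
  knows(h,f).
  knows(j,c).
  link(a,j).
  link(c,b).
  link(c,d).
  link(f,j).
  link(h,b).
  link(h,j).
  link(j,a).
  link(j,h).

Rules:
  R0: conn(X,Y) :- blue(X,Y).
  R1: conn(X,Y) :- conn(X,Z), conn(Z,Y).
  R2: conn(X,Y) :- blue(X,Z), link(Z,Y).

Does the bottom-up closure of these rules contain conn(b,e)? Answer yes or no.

round 1: derive conn(a,e) via R0 from blue(a,e)
round 1: derive conn(b,h) via R0 from blue(b,h)
round 1: derive conn(b,j) via R0 from blue(b,j)
round 1: derive conn(c,a) via R0 from blue(c,a)
round 1: derive conn(h,e) via R0 from blue(h,e)
round 1: derive conn(b,a) via R2 from blue(b,j), link(j,a)
round 1: derive conn(b,b) via R2 from blue(b,h), link(h,b)
round 1: derive conn(c,j) via R2 from blue(c,a), link(a,j)
round 2: derive conn(b,e) via R1 from conn(b,a), conn(a,e)
round 2: derive conn(c,e) via R1 from conn(c,a), conn(a,e)

yes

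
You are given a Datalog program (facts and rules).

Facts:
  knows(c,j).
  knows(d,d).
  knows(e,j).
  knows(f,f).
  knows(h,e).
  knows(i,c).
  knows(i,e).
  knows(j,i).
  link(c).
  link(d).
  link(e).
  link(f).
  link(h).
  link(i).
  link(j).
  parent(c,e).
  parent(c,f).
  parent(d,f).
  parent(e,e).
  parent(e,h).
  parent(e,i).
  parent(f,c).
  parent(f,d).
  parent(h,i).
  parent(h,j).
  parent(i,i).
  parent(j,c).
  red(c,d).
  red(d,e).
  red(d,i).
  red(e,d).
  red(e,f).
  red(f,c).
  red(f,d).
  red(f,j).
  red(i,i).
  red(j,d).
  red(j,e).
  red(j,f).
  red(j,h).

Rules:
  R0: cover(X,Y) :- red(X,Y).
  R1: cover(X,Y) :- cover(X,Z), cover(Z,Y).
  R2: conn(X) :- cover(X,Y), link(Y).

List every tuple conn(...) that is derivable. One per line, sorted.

conn(c)
conn(d)
conn(e)
conn(f)
conn(i)
conn(j)

round 1: derive cover(c,d) via R0 from red(c,d)
round 1: derive cover(d,e) via R0 from red(d,e)
round 1: derive cover(d,i) via R0 from red(d,i)
round 1: derive cover(e,d) via R0 from red(e,d)
round 1: derive cover(e,f) via R0 from red(e,f)
round 1: derive cover(f,c) via R0 from red(f,c)
round 1: derive cover(f,d) via R0 from red(f,d)
round 1: derive cover(f,j) via R0 from red(f,j)
round 1: derive cover(i,i) via R0 from red(i,i)
round 1: derive cover(j,d) via R0 from red(j,d)
round 1: derive cover(j,e) via R0 from red(j,e)
round 1: derive cover(j,f) via R0 from red(j,f)
round 1: derive cover(j,h) via R0 from red(j,h)
round 2: derive cover(c,e) via R1 from cover(c,d), cover(d,e)
round 2: derive cover(c,i) via R1 from cover(c,d), cover(d,i)
round 2: derive cover(d,d) via R1 from cover(d,e), cover(e,d)
round 2: derive cover(d,f) via R1 from cover(d,e), cover(e,f)
round 2: derive cover(e,c) via R1 from cover(e,f), cover(f,c)
round 2: derive cover(e,e) via R1 from cover(e,d), cover(d,e)
round 2: derive cover(e,i) via R1 from cover(e,d), cover(d,i)
round 2: derive cover(e,j) via R1 from cover(e,f), cover(f,j)
round 2: derive cover(f,e) via R1 from cover(f,d), cover(d,e)
round 2: derive cover(f,f) via R1 from cover(f,j), cover(j,f)
round 2: derive cover(f,h) via R1 from cover(f,j), cover(j,h)
round 2: derive cover(f,i) via R1 from cover(f,d), cover(d,i)
round 2: derive cover(j,c) via R1 from cover(j,f), cover(f,c)
round 2: derive cover(j,i) via R1 from cover(j,d), cover(d,i)
round 2: derive cover(j,j) via R1 from cover(j,f), cover(f,j)
round 2: derive conn(c) via R2 from cover(c,d), link(d)
round 2: derive conn(d) via R2 from cover(d,e), link(e)
round 2: derive conn(e) via R2 from cover(e,d), link(d)
round 2: derive conn(f) via R2 from cover(f,c), link(c)
round 2: derive conn(i) via R2 from cover(i,i), link(i)
round 2: derive conn(j) via R2 from cover(j,d), link(d)
round 3: derive cover(c,c) via R1 from cover(c,e), cover(e,c)
round 3: derive cover(c,f) via R1 from cover(c,d), cover(d,f)
round 3: derive cover(c,j) via R1 from cover(c,e), cover(e,j)
round 3: derive cover(d,c) via R1 from cover(d,e), cover(e,c)
round 3: derive cover(d,h) via R1 from cover(d,f), cover(f,h)
round 3: derive cover(d,j) via R1 from cover(d,e), cover(e,j)
round 3: derive cover(e,h) via R1 from cover(e,f), cover(f,h)
round 4: derive cover(c,h) via R1 from cover(c,d), cover(d,h)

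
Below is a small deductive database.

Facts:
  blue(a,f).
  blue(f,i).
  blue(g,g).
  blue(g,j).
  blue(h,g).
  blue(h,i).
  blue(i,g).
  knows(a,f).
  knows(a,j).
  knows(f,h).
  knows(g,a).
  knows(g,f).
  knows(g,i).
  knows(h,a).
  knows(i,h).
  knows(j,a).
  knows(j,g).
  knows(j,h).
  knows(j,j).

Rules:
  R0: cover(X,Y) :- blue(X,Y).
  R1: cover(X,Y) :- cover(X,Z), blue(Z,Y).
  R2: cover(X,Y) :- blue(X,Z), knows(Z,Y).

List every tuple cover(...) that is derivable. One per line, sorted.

round 1: derive cover(a,f) via R0 from blue(a,f)
round 1: derive cover(f,i) via R0 from blue(f,i)
round 1: derive cover(g,g) via R0 from blue(g,g)
round 1: derive cover(g,j) via R0 from blue(g,j)
round 1: derive cover(h,g) via R0 from blue(h,g)
round 1: derive cover(h,i) via R0 from blue(h,i)
round 1: derive cover(i,g) via R0 from blue(i,g)
round 1: derive cover(a,h) via R2 from blue(a,f), knows(f,h)
round 1: derive cover(f,h) via R2 from blue(f,i), knows(i,h)
round 1: derive cover(g,a) via R2 from blue(g,g), knows(g,a)
round 1: derive cover(g,f) via R2 from blue(g,g), knows(g,f)
round 1: derive cover(g,h) via R2 from blue(g,j), knows(j,h)
round 1: derive cover(g,i) via R2 from blue(g,g), knows(g,i)
round 1: derive cover(h,a) via R2 from blue(h,g), knows(g,a)
round 1: derive cover(h,f) via R2 from blue(h,g), knows(g,f)
round 1: derive cover(h,h) via R2 from blue(h,i), knows(i,h)
round 1: derive cover(i,a) via R2 from blue(i,g), knows(g,a)
round 1: derive cover(i,f) via R2 from blue(i,g), knows(g,f)
round 1: derive cover(i,i) via R2 from blue(i,g), knows(g,i)
round 2: derive cover(a,g) via R1 from cover(a,h), blue(h,g)
round 2: derive cover(a,i) via R1 from cover(a,f), blue(f,i)
round 2: derive cover(f,g) via R1 from cover(f,h), blue(h,g)
round 2: derive cover(h,j) via R1 from cover(h,g), blue(g,j)
round 2: derive cover(i,j) via R1 from cover(i,g), blue(g,j)
round 3: derive cover(a,j) via R1 from cover(a,g), blue(g,j)
round 3: derive cover(f,j) via R1 from cover(f,g), blue(g,j)

cover(a,f)
cover(a,g)
cover(a,h)
cover(a,i)
cover(a,j)
cover(f,g)
cover(f,h)
cover(f,i)
cover(f,j)
cover(g,a)
cover(g,f)
cover(g,g)
cover(g,h)
cover(g,i)
cover(g,j)
cover(h,a)
cover(h,f)
cover(h,g)
cover(h,h)
cover(h,i)
cover(h,j)
cover(i,a)
cover(i,f)
cover(i,g)
cover(i,i)
cover(i,j)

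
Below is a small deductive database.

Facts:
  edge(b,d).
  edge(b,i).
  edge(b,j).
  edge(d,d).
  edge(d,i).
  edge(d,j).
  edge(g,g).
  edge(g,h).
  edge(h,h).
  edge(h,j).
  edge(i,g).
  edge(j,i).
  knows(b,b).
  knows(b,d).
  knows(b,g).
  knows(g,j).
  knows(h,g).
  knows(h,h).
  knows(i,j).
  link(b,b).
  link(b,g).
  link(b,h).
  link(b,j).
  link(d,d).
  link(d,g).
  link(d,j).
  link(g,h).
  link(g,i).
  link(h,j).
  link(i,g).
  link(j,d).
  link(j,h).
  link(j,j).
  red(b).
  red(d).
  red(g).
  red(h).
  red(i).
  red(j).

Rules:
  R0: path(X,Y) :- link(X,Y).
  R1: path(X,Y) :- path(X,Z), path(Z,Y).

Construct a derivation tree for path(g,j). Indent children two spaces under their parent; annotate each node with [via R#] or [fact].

round 1: derive path(b,b) via R0 from link(b,b)
round 1: derive path(b,g) via R0 from link(b,g)
round 1: derive path(b,h) via R0 from link(b,h)
round 1: derive path(b,j) via R0 from link(b,j)
round 1: derive path(d,d) via R0 from link(d,d)
round 1: derive path(d,g) via R0 from link(d,g)
round 1: derive path(d,j) via R0 from link(d,j)
round 1: derive path(g,h) via R0 from link(g,h)
round 1: derive path(g,i) via R0 from link(g,i)
round 1: derive path(h,j) via R0 from link(h,j)
round 1: derive path(i,g) via R0 from link(i,g)
round 1: derive path(j,d) via R0 from link(j,d)
round 1: derive path(j,h) via R0 from link(j,h)
round 1: derive path(j,j) via R0 from link(j,j)
round 2: derive path(b,d) via R1 from path(b,j), path(j,d)
round 2: derive path(b,i) via R1 from path(b,g), path(g,i)
round 2: derive path(d,h) via R1 from path(d,g), path(g,h)
round 2: derive path(d,i) via R1 from path(d,g), path(g,i)
round 2: derive path(g,g) via R1 from path(g,i), path(i,g)
round 2: derive path(g,j) via R1 from path(g,h), path(h,j)
round 2: derive path(h,d) via R1 from path(h,j), path(j,d)
round 2: derive path(h,h) via R1 from path(h,j), path(j,h)
round 2: derive path(i,h) via R1 from path(i,g), path(g,h)
round 2: derive path(i,i) via R1 from path(i,g), path(g,i)
round 2: derive path(j,g) via R1 from path(j,d), path(d,g)
round 3: derive path(g,d) via R1 from path(g,h), path(h,d)
round 3: derive path(h,g) via R1 from path(h,d), path(d,g)
round 3: derive path(h,i) via R1 from path(h,d), path(d,i)
round 3: derive path(i,d) via R1 from path(i,h), path(h,d)
round 3: derive path(i,j) via R1 from path(i,g), path(g,j)
round 3: derive path(j,i) via R1 from path(j,d), path(d,i)

path(g,j)  [via R1]
  path(g,h)  [via R0]
    link(g,h)  [fact]
  path(h,j)  [via R0]
    link(h,j)  [fact]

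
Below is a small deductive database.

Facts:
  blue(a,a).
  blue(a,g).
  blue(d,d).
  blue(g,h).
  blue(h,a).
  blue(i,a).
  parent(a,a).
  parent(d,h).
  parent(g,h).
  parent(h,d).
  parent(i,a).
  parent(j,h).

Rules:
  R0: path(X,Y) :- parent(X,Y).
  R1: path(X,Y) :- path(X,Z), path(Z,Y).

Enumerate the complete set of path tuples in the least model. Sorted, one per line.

path(a,a)
path(d,d)
path(d,h)
path(g,d)
path(g,h)
path(h,d)
path(h,h)
path(i,a)
path(j,d)
path(j,h)

round 1: derive path(a,a) via R0 from parent(a,a)
round 1: derive path(d,h) via R0 from parent(d,h)
round 1: derive path(g,h) via R0 from parent(g,h)
round 1: derive path(h,d) via R0 from parent(h,d)
round 1: derive path(i,a) via R0 from parent(i,a)
round 1: derive path(j,h) via R0 from parent(j,h)
round 2: derive path(d,d) via R1 from path(d,h), path(h,d)
round 2: derive path(g,d) via R1 from path(g,h), path(h,d)
round 2: derive path(h,h) via R1 from path(h,d), path(d,h)
round 2: derive path(j,d) via R1 from path(j,h), path(h,d)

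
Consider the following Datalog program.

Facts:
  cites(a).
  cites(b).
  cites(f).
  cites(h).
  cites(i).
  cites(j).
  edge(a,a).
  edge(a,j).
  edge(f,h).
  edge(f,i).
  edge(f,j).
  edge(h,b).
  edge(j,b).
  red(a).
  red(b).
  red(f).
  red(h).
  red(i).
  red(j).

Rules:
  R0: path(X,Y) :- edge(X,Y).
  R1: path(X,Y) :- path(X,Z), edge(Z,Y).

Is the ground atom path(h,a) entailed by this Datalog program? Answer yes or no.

round 1: derive path(a,a) via R0 from edge(a,a)
round 1: derive path(a,j) via R0 from edge(a,j)
round 1: derive path(f,h) via R0 from edge(f,h)
round 1: derive path(f,i) via R0 from edge(f,i)
round 1: derive path(f,j) via R0 from edge(f,j)
round 1: derive path(h,b) via R0 from edge(h,b)
round 1: derive path(j,b) via R0 from edge(j,b)
round 2: derive path(a,b) via R1 from path(a,j), edge(j,b)
round 2: derive path(f,b) via R1 from path(f,h), edge(h,b)

no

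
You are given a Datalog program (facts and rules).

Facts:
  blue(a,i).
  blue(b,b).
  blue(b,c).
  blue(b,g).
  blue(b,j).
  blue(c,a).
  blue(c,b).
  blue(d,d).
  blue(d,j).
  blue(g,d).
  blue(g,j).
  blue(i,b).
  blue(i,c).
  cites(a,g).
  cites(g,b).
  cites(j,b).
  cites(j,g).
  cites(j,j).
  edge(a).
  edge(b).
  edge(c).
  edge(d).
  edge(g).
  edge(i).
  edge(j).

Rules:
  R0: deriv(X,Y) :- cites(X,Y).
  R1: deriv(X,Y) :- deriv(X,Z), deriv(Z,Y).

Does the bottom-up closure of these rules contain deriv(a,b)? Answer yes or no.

yes

round 1: derive deriv(a,g) via R0 from cites(a,g)
round 1: derive deriv(g,b) via R0 from cites(g,b)
round 1: derive deriv(j,b) via R0 from cites(j,b)
round 1: derive deriv(j,g) via R0 from cites(j,g)
round 1: derive deriv(j,j) via R0 from cites(j,j)
round 2: derive deriv(a,b) via R1 from deriv(a,g), deriv(g,b)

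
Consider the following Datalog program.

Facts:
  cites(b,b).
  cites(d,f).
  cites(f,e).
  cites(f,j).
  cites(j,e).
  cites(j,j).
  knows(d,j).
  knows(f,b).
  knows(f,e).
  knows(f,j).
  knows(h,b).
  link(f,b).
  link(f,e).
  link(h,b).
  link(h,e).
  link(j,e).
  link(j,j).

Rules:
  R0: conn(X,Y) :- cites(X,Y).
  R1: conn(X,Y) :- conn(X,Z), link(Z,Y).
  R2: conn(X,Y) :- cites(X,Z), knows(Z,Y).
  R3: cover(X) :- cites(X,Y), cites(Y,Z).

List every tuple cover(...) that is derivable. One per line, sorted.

round 1: derive cover(b) via R3 from cites(b,b), cites(b,b)
round 1: derive cover(d) via R3 from cites(d,f), cites(f,e)
round 1: derive cover(f) via R3 from cites(f,j), cites(j,e)
round 1: derive cover(j) via R3 from cites(j,j), cites(j,e)

cover(b)
cover(d)
cover(f)
cover(j)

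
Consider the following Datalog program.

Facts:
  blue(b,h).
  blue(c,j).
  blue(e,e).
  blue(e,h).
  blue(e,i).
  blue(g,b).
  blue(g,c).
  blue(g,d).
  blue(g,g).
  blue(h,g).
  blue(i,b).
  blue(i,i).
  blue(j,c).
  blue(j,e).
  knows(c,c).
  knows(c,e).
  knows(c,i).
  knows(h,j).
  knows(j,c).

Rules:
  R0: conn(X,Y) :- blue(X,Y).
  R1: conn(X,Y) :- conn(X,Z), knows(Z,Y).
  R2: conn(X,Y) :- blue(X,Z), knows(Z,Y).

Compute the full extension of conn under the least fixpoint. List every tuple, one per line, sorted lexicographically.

conn(b,c)
conn(b,e)
conn(b,h)
conn(b,i)
conn(b,j)
conn(c,c)
conn(c,e)
conn(c,i)
conn(c,j)
conn(e,c)
conn(e,e)
conn(e,h)
conn(e,i)
conn(e,j)
conn(g,b)
conn(g,c)
conn(g,d)
conn(g,e)
conn(g,g)
conn(g,i)
conn(h,g)
conn(i,b)
conn(i,i)
conn(j,c)
conn(j,e)
conn(j,i)

round 1: derive conn(b,h) via R0 from blue(b,h)
round 1: derive conn(c,j) via R0 from blue(c,j)
round 1: derive conn(e,e) via R0 from blue(e,e)
round 1: derive conn(e,h) via R0 from blue(e,h)
round 1: derive conn(e,i) via R0 from blue(e,i)
round 1: derive conn(g,b) via R0 from blue(g,b)
round 1: derive conn(g,c) via R0 from blue(g,c)
round 1: derive conn(g,d) via R0 from blue(g,d)
round 1: derive conn(g,g) via R0 from blue(g,g)
round 1: derive conn(h,g) via R0 from blue(h,g)
round 1: derive conn(i,b) via R0 from blue(i,b)
round 1: derive conn(i,i) via R0 from blue(i,i)
round 1: derive conn(j,c) via R0 from blue(j,c)
round 1: derive conn(j,e) via R0 from blue(j,e)
round 1: derive conn(b,j) via R2 from blue(b,h), knows(h,j)
round 1: derive conn(c,c) via R2 from blue(c,j), knows(j,c)
round 1: derive conn(e,j) via R2 from blue(e,h), knows(h,j)
round 1: derive conn(g,e) via R2 from blue(g,c), knows(c,e)
round 1: derive conn(g,i) via R2 from blue(g,c), knows(c,i)
round 1: derive conn(j,i) via R2 from blue(j,c), knows(c,i)
round 2: derive conn(b,c) via R1 from conn(b,j), knows(j,c)
round 2: derive conn(c,e) via R1 from conn(c,c), knows(c,e)
round 2: derive conn(c,i) via R1 from conn(c,c), knows(c,i)
round 2: derive conn(e,c) via R1 from conn(e,j), knows(j,c)
round 3: derive conn(b,e) via R1 from conn(b,c), knows(c,e)
round 3: derive conn(b,i) via R1 from conn(b,c), knows(c,i)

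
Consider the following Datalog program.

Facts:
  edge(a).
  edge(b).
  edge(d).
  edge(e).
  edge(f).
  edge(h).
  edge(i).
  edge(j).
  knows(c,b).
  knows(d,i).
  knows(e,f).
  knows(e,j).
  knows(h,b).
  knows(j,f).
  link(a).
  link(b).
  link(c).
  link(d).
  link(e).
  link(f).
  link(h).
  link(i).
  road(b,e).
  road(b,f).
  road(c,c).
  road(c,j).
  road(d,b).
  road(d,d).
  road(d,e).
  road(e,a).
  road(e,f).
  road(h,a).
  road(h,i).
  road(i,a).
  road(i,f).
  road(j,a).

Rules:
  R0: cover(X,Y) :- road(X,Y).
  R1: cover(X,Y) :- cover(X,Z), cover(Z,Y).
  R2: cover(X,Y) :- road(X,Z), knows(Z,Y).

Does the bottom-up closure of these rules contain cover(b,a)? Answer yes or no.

round 1: derive cover(b,e) via R0 from road(b,e)
round 1: derive cover(b,f) via R0 from road(b,f)
round 1: derive cover(c,c) via R0 from road(c,c)
round 1: derive cover(c,j) via R0 from road(c,j)
round 1: derive cover(d,b) via R0 from road(d,b)
round 1: derive cover(d,d) via R0 from road(d,d)
round 1: derive cover(d,e) via R0 from road(d,e)
round 1: derive cover(e,a) via R0 from road(e,a)
round 1: derive cover(e,f) via R0 from road(e,f)
round 1: derive cover(h,a) via R0 from road(h,a)
round 1: derive cover(h,i) via R0 from road(h,i)
round 1: derive cover(i,a) via R0 from road(i,a)
round 1: derive cover(i,f) via R0 from road(i,f)
round 1: derive cover(j,a) via R0 from road(j,a)
round 1: derive cover(b,j) via R2 from road(b,e), knows(e,j)
round 1: derive cover(c,b) via R2 from road(c,c), knows(c,b)
round 1: derive cover(c,f) via R2 from road(c,j), knows(j,f)
round 1: derive cover(d,f) via R2 from road(d,e), knows(e,f)
round 1: derive cover(d,i) via R2 from road(d,d), knows(d,i)
round 1: derive cover(d,j) via R2 from road(d,e), knows(e,j)
round 2: derive cover(b,a) via R1 from cover(b,e), cover(e,a)
round 2: derive cover(c,a) via R1 from cover(c,j), cover(j,a)
round 2: derive cover(c,e) via R1 from cover(c,b), cover(b,e)
round 2: derive cover(d,a) via R1 from cover(d,e), cover(e,a)
round 2: derive cover(h,f) via R1 from cover(h,i), cover(i,f)

yes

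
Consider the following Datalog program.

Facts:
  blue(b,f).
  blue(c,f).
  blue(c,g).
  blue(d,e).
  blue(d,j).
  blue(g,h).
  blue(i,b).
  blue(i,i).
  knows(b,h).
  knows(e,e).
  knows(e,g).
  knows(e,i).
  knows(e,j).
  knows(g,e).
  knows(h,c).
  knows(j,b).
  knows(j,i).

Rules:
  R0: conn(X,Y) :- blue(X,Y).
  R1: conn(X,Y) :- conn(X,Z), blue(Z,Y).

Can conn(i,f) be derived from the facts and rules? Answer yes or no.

round 1: derive conn(b,f) via R0 from blue(b,f)
round 1: derive conn(c,f) via R0 from blue(c,f)
round 1: derive conn(c,g) via R0 from blue(c,g)
round 1: derive conn(d,e) via R0 from blue(d,e)
round 1: derive conn(d,j) via R0 from blue(d,j)
round 1: derive conn(g,h) via R0 from blue(g,h)
round 1: derive conn(i,b) via R0 from blue(i,b)
round 1: derive conn(i,i) via R0 from blue(i,i)
round 2: derive conn(c,h) via R1 from conn(c,g), blue(g,h)
round 2: derive conn(i,f) via R1 from conn(i,b), blue(b,f)

yes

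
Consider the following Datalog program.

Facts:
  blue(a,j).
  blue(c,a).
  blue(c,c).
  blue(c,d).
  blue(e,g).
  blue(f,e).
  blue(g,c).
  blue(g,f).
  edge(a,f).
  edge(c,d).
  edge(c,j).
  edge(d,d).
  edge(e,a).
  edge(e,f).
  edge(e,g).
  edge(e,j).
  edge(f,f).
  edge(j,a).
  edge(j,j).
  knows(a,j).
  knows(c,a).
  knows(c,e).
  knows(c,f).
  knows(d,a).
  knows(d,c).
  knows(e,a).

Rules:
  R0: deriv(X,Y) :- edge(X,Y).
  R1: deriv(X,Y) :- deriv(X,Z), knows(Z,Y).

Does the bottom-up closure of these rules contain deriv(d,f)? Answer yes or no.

yes

round 1: derive deriv(a,f) via R0 from edge(a,f)
round 1: derive deriv(c,d) via R0 from edge(c,d)
round 1: derive deriv(c,j) via R0 from edge(c,j)
round 1: derive deriv(d,d) via R0 from edge(d,d)
round 1: derive deriv(e,a) via R0 from edge(e,a)
round 1: derive deriv(e,f) via R0 from edge(e,f)
round 1: derive deriv(e,g) via R0 from edge(e,g)
round 1: derive deriv(e,j) via R0 from edge(e,j)
round 1: derive deriv(f,f) via R0 from edge(f,f)
round 1: derive deriv(j,a) via R0 from edge(j,a)
round 1: derive deriv(j,j) via R0 from edge(j,j)
round 2: derive deriv(c,a) via R1 from deriv(c,d), knows(d,a)
round 2: derive deriv(c,c) via R1 from deriv(c,d), knows(d,c)
round 2: derive deriv(d,a) via R1 from deriv(d,d), knows(d,a)
round 2: derive deriv(d,c) via R1 from deriv(d,d), knows(d,c)
round 3: derive deriv(c,e) via R1 from deriv(c,c), knows(c,e)
round 3: derive deriv(c,f) via R1 from deriv(c,c), knows(c,f)
round 3: derive deriv(d,e) via R1 from deriv(d,c), knows(c,e)
round 3: derive deriv(d,f) via R1 from deriv(d,c), knows(c,f)
round 3: derive deriv(d,j) via R1 from deriv(d,a), knows(a,j)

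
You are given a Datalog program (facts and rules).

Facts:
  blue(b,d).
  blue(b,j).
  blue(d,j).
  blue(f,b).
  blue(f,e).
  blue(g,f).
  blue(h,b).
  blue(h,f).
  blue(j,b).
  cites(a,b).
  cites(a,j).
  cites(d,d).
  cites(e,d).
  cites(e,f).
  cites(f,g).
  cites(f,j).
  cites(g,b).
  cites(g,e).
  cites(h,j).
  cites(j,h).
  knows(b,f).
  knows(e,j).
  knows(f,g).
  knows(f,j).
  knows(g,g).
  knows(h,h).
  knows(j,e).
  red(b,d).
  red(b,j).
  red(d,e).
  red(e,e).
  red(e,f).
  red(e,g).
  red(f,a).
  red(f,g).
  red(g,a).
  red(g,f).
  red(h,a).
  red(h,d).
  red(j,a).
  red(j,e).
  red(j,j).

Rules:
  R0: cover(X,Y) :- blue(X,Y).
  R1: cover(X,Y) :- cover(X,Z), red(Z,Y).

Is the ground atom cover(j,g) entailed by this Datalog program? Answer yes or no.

round 1: derive cover(b,d) via R0 from blue(b,d)
round 1: derive cover(b,j) via R0 from blue(b,j)
round 1: derive cover(d,j) via R0 from blue(d,j)
round 1: derive cover(f,b) via R0 from blue(f,b)
round 1: derive cover(f,e) via R0 from blue(f,e)
round 1: derive cover(g,f) via R0 from blue(g,f)
round 1: derive cover(h,b) via R0 from blue(h,b)
round 1: derive cover(h,f) via R0 from blue(h,f)
round 1: derive cover(j,b) via R0 from blue(j,b)
round 2: derive cover(b,a) via R1 from cover(b,j), red(j,a)
round 2: derive cover(b,e) via R1 from cover(b,d), red(d,e)
round 2: derive cover(d,a) via R1 from cover(d,j), red(j,a)
round 2: derive cover(d,e) via R1 from cover(d,j), red(j,e)
round 2: derive cover(f,d) via R1 from cover(f,b), red(b,d)
round 2: derive cover(f,f) via R1 from cover(f,e), red(e,f)
round 2: derive cover(f,g) via R1 from cover(f,e), red(e,g)
round 2: derive cover(f,j) via R1 from cover(f,b), red(b,j)
round 2: derive cover(g,a) via R1 from cover(g,f), red(f,a)
round 2: derive cover(g,g) via R1 from cover(g,f), red(f,g)
round 2: derive cover(h,a) via R1 from cover(h,f), red(f,a)
round 2: derive cover(h,d) via R1 from cover(h,b), red(b,d)
round 2: derive cover(h,g) via R1 from cover(h,f), red(f,g)
round 2: derive cover(h,j) via R1 from cover(h,b), red(b,j)
round 2: derive cover(j,d) via R1 from cover(j,b), red(b,d)
round 2: derive cover(j,j) via R1 from cover(j,b), red(b,j)
round 3: derive cover(b,f) via R1 from cover(b,e), red(e,f)
round 3: derive cover(b,g) via R1 from cover(b,e), red(e,g)
round 3: derive cover(d,f) via R1 from cover(d,e), red(e,f)
round 3: derive cover(d,g) via R1 from cover(d,e), red(e,g)
round 3: derive cover(f,a) via R1 from cover(f,f), red(f,a)
round 3: derive cover(h,e) via R1 from cover(h,d), red(d,e)
round 3: derive cover(j,a) via R1 from cover(j,j), red(j,a)
round 3: derive cover(j,e) via R1 from cover(j,d), red(d,e)
round 4: derive cover(j,f) via R1 from cover(j,e), red(e,f)
round 4: derive cover(j,g) via R1 from cover(j,e), red(e,g)

yes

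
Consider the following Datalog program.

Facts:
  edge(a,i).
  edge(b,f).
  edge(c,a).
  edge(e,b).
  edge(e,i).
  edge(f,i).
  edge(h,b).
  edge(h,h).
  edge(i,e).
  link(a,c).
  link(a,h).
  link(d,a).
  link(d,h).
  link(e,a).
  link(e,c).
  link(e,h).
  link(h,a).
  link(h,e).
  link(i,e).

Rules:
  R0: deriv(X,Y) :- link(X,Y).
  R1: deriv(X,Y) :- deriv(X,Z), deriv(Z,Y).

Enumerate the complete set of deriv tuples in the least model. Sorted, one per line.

deriv(a,a)
deriv(a,c)
deriv(a,e)
deriv(a,h)
deriv(d,a)
deriv(d,c)
deriv(d,e)
deriv(d,h)
deriv(e,a)
deriv(e,c)
deriv(e,e)
deriv(e,h)
deriv(h,a)
deriv(h,c)
deriv(h,e)
deriv(h,h)
deriv(i,a)
deriv(i,c)
deriv(i,e)
deriv(i,h)

round 1: derive deriv(a,c) via R0 from link(a,c)
round 1: derive deriv(a,h) via R0 from link(a,h)
round 1: derive deriv(d,a) via R0 from link(d,a)
round 1: derive deriv(d,h) via R0 from link(d,h)
round 1: derive deriv(e,a) via R0 from link(e,a)
round 1: derive deriv(e,c) via R0 from link(e,c)
round 1: derive deriv(e,h) via R0 from link(e,h)
round 1: derive deriv(h,a) via R0 from link(h,a)
round 1: derive deriv(h,e) via R0 from link(h,e)
round 1: derive deriv(i,e) via R0 from link(i,e)
round 2: derive deriv(a,a) via R1 from deriv(a,h), deriv(h,a)
round 2: derive deriv(a,e) via R1 from deriv(a,h), deriv(h,e)
round 2: derive deriv(d,c) via R1 from deriv(d,a), deriv(a,c)
round 2: derive deriv(d,e) via R1 from deriv(d,h), deriv(h,e)
round 2: derive deriv(e,e) via R1 from deriv(e,h), deriv(h,e)
round 2: derive deriv(h,c) via R1 from deriv(h,a), deriv(a,c)
round 2: derive deriv(h,h) via R1 from deriv(h,a), deriv(a,h)
round 2: derive deriv(i,a) via R1 from deriv(i,e), deriv(e,a)
round 2: derive deriv(i,c) via R1 from deriv(i,e), deriv(e,c)
round 2: derive deriv(i,h) via R1 from deriv(i,e), deriv(e,h)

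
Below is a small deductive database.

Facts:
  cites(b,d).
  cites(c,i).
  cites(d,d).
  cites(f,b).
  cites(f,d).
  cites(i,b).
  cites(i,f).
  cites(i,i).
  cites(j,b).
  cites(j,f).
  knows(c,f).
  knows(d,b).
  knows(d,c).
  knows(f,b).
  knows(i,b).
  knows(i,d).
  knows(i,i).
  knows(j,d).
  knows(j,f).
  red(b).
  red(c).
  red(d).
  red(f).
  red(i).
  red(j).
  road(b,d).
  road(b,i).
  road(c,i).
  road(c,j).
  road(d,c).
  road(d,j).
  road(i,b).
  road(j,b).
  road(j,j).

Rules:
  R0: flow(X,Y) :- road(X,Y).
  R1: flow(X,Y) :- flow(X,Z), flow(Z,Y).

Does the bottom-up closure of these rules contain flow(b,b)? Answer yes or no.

round 1: derive flow(b,d) via R0 from road(b,d)
round 1: derive flow(b,i) via R0 from road(b,i)
round 1: derive flow(c,i) via R0 from road(c,i)
round 1: derive flow(c,j) via R0 from road(c,j)
round 1: derive flow(d,c) via R0 from road(d,c)
round 1: derive flow(d,j) via R0 from road(d,j)
round 1: derive flow(i,b) via R0 from road(i,b)
round 1: derive flow(j,b) via R0 from road(j,b)
round 1: derive flow(j,j) via R0 from road(j,j)
round 2: derive flow(b,b) via R1 from flow(b,i), flow(i,b)
round 2: derive flow(b,c) via R1 from flow(b,d), flow(d,c)
round 2: derive flow(b,j) via R1 from flow(b,d), flow(d,j)
round 2: derive flow(c,b) via R1 from flow(c,i), flow(i,b)
round 2: derive flow(d,b) via R1 from flow(d,j), flow(j,b)
round 2: derive flow(d,i) via R1 from flow(d,c), flow(c,i)
round 2: derive flow(i,d) via R1 from flow(i,b), flow(b,d)
round 2: derive flow(i,i) via R1 from flow(i,b), flow(b,i)
round 2: derive flow(j,d) via R1 from flow(j,b), flow(b,d)
round 2: derive flow(j,i) via R1 from flow(j,b), flow(b,i)
round 3: derive flow(c,c) via R1 from flow(c,b), flow(b,c)
round 3: derive flow(c,d) via R1 from flow(c,b), flow(b,d)
round 3: derive flow(d,d) via R1 from flow(d,b), flow(b,d)
round 3: derive flow(i,c) via R1 from flow(i,b), flow(b,c)
round 3: derive flow(i,j) via R1 from flow(i,b), flow(b,j)
round 3: derive flow(j,c) via R1 from flow(j,b), flow(b,c)

yes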